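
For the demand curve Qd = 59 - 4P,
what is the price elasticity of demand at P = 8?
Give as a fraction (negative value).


dQ/dP = -4
At P = 8: Q = 59 - 4*8 = 27
E = (dQ/dP)(P/Q) = (-4)(8/27) = -32/27

-32/27


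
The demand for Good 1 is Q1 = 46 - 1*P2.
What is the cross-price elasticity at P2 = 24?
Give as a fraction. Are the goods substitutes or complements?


dQ1/dP2 = -1
At P2 = 24: Q1 = 46 - 1*24 = 22
Exy = (dQ1/dP2)(P2/Q1) = -1 * 24 / 22 = -12/11
Since Exy < 0, the goods are complements.

-12/11 (complements)


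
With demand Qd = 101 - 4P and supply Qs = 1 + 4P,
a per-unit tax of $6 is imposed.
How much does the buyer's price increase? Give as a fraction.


With a per-unit tax, the buyer's price increase depends on relative slopes.
Supply slope: d = 4, Demand slope: b = 4
Buyer's price increase = d * tax / (b + d)
= 4 * 6 / (4 + 4)
= 24 / 8 = 3

3


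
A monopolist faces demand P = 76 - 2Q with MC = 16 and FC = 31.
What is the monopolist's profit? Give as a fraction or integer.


MR = MC: 76 - 4Q = 16
Q* = 15
P* = 76 - 2*15 = 46
Profit = (P* - MC)*Q* - FC
= (46 - 16)*15 - 31
= 30*15 - 31
= 450 - 31 = 419

419


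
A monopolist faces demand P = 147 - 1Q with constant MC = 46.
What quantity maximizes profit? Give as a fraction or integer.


TR = P*Q = (147 - 1Q)Q = 147Q - 1Q^2
MR = dTR/dQ = 147 - 2Q
Set MR = MC:
147 - 2Q = 46
101 = 2Q
Q* = 101/2 = 101/2

101/2


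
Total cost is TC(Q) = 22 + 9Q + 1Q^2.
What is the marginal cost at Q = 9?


MC = dTC/dQ = 9 + 2*1*Q
At Q = 9:
MC = 9 + 2*9
MC = 9 + 18 = 27

27


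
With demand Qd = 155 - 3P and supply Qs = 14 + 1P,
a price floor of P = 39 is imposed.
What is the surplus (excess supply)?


At P = 39:
Qd = 155 - 3*39 = 38
Qs = 14 + 1*39 = 53
Surplus = Qs - Qd = 53 - 38 = 15

15


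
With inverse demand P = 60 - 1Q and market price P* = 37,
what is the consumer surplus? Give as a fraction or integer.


Maximum willingness to pay (at Q=0): P_max = 60
Quantity demanded at P* = 37:
Q* = (60 - 37)/1 = 23
CS = (1/2) * Q* * (P_max - P*)
CS = (1/2) * 23 * (60 - 37)
CS = (1/2) * 23 * 23 = 529/2

529/2


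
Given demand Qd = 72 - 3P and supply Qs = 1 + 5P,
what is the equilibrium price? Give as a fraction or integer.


At equilibrium, Qd = Qs.
72 - 3P = 1 + 5P
72 - 1 = 3P + 5P
71 = 8P
P* = 71/8 = 71/8

71/8


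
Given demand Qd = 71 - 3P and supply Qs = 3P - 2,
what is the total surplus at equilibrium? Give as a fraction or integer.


Find equilibrium: 71 - 3P = 3P - 2
71 + 2 = 6P
P* = 73/6 = 73/6
Q* = 3*73/6 - 2 = 69/2
Inverse demand: P = 71/3 - Q/3, so P_max = 71/3
Inverse supply: P = 2/3 + Q/3, so P_min = 2/3
CS = (1/2) * 69/2 * (71/3 - 73/6) = 1587/8
PS = (1/2) * 69/2 * (73/6 - 2/3) = 1587/8
TS = CS + PS = 1587/8 + 1587/8 = 1587/4

1587/4


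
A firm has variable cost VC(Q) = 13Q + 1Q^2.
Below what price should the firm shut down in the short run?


AVC(Q) = VC(Q)/Q = 13 + 1Q
AVC is increasing in Q, so minimum AVC is at Q -> 0+.
Min AVC = 13
The firm should shut down if P < 13.

13


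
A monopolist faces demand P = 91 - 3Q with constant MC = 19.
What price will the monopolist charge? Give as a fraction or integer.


MR = 91 - 6Q
Set MR = MC: 91 - 6Q = 19
Q* = 12
Substitute into demand:
P* = 91 - 3*12 = 55

55


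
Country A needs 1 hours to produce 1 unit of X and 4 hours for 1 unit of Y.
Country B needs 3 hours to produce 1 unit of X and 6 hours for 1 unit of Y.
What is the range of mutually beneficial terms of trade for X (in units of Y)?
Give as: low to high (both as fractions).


Opportunity cost of X for Country A = hours_X / hours_Y = 1/4 = 1/4 units of Y
Opportunity cost of X for Country B = hours_X / hours_Y = 3/6 = 1/2 units of Y
Terms of trade must be between the two opportunity costs.
Range: 1/4 to 1/2

1/4 to 1/2


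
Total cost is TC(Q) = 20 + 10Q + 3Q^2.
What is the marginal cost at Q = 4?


MC = dTC/dQ = 10 + 2*3*Q
At Q = 4:
MC = 10 + 6*4
MC = 10 + 24 = 34

34


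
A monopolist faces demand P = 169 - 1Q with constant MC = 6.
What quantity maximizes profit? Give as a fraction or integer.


TR = P*Q = (169 - 1Q)Q = 169Q - 1Q^2
MR = dTR/dQ = 169 - 2Q
Set MR = MC:
169 - 2Q = 6
163 = 2Q
Q* = 163/2 = 163/2

163/2


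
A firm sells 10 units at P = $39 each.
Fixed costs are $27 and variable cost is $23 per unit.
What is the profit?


Total Revenue = P * Q = 39 * 10 = $390
Total Cost = FC + VC*Q = 27 + 23*10 = $257
Profit = TR - TC = 390 - 257 = $133

$133


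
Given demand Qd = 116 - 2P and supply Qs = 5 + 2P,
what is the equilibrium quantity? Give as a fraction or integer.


First find equilibrium price:
116 - 2P = 5 + 2P
P* = 111/4 = 111/4
Then substitute into demand:
Q* = 116 - 2 * 111/4 = 121/2

121/2


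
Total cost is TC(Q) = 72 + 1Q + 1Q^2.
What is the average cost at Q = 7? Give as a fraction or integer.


TC(7) = 72 + 1*7 + 1*7^2
TC(7) = 72 + 7 + 49 = 128
AC = TC/Q = 128/7 = 128/7

128/7


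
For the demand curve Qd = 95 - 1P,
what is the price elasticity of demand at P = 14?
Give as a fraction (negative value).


dQ/dP = -1
At P = 14: Q = 95 - 1*14 = 81
E = (dQ/dP)(P/Q) = (-1)(14/81) = -14/81

-14/81


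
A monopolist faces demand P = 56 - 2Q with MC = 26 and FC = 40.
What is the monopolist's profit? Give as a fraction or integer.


MR = MC: 56 - 4Q = 26
Q* = 15/2
P* = 56 - 2*15/2 = 41
Profit = (P* - MC)*Q* - FC
= (41 - 26)*15/2 - 40
= 15*15/2 - 40
= 225/2 - 40 = 145/2

145/2


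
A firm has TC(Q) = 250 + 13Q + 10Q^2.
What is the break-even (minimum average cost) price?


AC(Q) = 250/Q + 13 + 10Q
To minimize: dAC/dQ = -250/Q^2 + 10 = 0
Q^2 = 250/10 = 25
Q* = 5
Min AC = 250/5 + 13 + 10*5
Min AC = 50 + 13 + 50 = 113

113


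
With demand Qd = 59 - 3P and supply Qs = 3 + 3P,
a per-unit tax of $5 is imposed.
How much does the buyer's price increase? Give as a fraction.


With a per-unit tax, the buyer's price increase depends on relative slopes.
Supply slope: d = 3, Demand slope: b = 3
Buyer's price increase = d * tax / (b + d)
= 3 * 5 / (3 + 3)
= 15 / 6 = 5/2

5/2


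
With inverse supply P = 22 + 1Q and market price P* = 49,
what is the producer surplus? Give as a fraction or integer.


Minimum supply price (at Q=0): P_min = 22
Quantity supplied at P* = 49:
Q* = (49 - 22)/1 = 27
PS = (1/2) * Q* * (P* - P_min)
PS = (1/2) * 27 * (49 - 22)
PS = (1/2) * 27 * 27 = 729/2

729/2


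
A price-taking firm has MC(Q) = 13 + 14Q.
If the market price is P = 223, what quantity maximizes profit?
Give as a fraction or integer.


In perfect competition, profit is maximized where P = MC.
223 = 13 + 14Q
210 = 14Q
Q* = 210/14 = 15

15


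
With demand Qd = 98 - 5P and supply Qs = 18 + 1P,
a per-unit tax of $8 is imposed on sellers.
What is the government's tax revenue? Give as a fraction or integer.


With tax on sellers, new supply: Qs' = 18 + 1(P - 8)
= 10 + 1P
New equilibrium quantity:
Q_new = 74/3
Tax revenue = tax * Q_new = 8 * 74/3 = 592/3

592/3


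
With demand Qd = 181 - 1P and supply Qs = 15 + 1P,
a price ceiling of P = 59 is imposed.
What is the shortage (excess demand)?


At P = 59:
Qd = 181 - 1*59 = 122
Qs = 15 + 1*59 = 74
Shortage = Qd - Qs = 122 - 74 = 48

48


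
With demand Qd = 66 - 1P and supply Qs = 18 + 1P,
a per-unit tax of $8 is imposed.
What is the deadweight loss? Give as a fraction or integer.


Pre-tax equilibrium quantity: Q* = 42
Post-tax equilibrium quantity: Q_tax = 38
Reduction in quantity: Q* - Q_tax = 4
DWL = (1/2) * tax * (Q* - Q_tax)
DWL = (1/2) * 8 * 4 = 16

16


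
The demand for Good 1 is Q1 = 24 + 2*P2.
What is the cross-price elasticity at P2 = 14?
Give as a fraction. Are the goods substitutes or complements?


dQ1/dP2 = 2
At P2 = 14: Q1 = 24 + 2*14 = 52
Exy = (dQ1/dP2)(P2/Q1) = 2 * 14 / 52 = 7/13
Since Exy > 0, the goods are substitutes.

7/13 (substitutes)


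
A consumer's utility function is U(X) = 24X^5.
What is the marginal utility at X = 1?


MU = dU/dX = 24*5*X^(5-1)
MU = 120*X^4
At X = 1:
MU = 120 * 1^4
MU = 120 * 1 = 120

120


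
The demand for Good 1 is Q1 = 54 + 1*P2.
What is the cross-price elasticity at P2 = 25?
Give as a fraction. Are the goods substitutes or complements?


dQ1/dP2 = 1
At P2 = 25: Q1 = 54 + 1*25 = 79
Exy = (dQ1/dP2)(P2/Q1) = 1 * 25 / 79 = 25/79
Since Exy > 0, the goods are substitutes.

25/79 (substitutes)


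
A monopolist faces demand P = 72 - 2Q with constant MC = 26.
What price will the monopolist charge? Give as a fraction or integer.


MR = 72 - 4Q
Set MR = MC: 72 - 4Q = 26
Q* = 23/2
Substitute into demand:
P* = 72 - 2*23/2 = 49

49


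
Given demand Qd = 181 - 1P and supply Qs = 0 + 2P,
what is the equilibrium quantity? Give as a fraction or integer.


First find equilibrium price:
181 - 1P = 0 + 2P
P* = 181/3 = 181/3
Then substitute into demand:
Q* = 181 - 1 * 181/3 = 362/3

362/3


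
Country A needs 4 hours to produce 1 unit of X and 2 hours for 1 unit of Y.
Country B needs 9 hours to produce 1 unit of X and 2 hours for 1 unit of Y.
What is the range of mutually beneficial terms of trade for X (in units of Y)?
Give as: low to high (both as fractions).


Opportunity cost of X for Country A = hours_X / hours_Y = 4/2 = 2 units of Y
Opportunity cost of X for Country B = hours_X / hours_Y = 9/2 = 9/2 units of Y
Terms of trade must be between the two opportunity costs.
Range: 2 to 9/2

2 to 9/2


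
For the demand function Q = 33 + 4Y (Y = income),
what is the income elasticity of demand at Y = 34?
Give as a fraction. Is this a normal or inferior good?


dQ/dY = 4
At Y = 34: Q = 33 + 4*34 = 169
Ey = (dQ/dY)(Y/Q) = 4 * 34 / 169 = 136/169
Since Ey > 0, this is a normal good.

136/169 (normal good)


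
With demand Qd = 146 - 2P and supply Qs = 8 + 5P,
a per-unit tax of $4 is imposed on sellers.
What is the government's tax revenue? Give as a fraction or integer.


With tax on sellers, new supply: Qs' = 8 + 5(P - 4)
= 5P - 12
New equilibrium quantity:
Q_new = 706/7
Tax revenue = tax * Q_new = 4 * 706/7 = 2824/7

2824/7


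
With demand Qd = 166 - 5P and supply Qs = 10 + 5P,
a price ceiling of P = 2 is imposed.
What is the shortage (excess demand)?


At P = 2:
Qd = 166 - 5*2 = 156
Qs = 10 + 5*2 = 20
Shortage = Qd - Qs = 156 - 20 = 136

136


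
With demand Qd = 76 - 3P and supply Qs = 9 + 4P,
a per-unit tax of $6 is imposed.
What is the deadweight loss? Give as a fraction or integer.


Pre-tax equilibrium quantity: Q* = 331/7
Post-tax equilibrium quantity: Q_tax = 37
Reduction in quantity: Q* - Q_tax = 72/7
DWL = (1/2) * tax * (Q* - Q_tax)
DWL = (1/2) * 6 * 72/7 = 216/7

216/7


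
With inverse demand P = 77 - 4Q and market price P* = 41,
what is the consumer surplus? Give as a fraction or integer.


Maximum willingness to pay (at Q=0): P_max = 77
Quantity demanded at P* = 41:
Q* = (77 - 41)/4 = 9
CS = (1/2) * Q* * (P_max - P*)
CS = (1/2) * 9 * (77 - 41)
CS = (1/2) * 9 * 36 = 162

162


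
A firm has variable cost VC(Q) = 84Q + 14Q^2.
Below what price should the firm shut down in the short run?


AVC(Q) = VC(Q)/Q = 84 + 14Q
AVC is increasing in Q, so minimum AVC is at Q -> 0+.
Min AVC = 84
The firm should shut down if P < 84.

84


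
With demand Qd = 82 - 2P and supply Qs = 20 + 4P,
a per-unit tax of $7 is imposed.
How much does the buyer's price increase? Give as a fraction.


With a per-unit tax, the buyer's price increase depends on relative slopes.
Supply slope: d = 4, Demand slope: b = 2
Buyer's price increase = d * tax / (b + d)
= 4 * 7 / (2 + 4)
= 28 / 6 = 14/3

14/3


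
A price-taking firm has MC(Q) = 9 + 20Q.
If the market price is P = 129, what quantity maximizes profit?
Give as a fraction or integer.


In perfect competition, profit is maximized where P = MC.
129 = 9 + 20Q
120 = 20Q
Q* = 120/20 = 6

6


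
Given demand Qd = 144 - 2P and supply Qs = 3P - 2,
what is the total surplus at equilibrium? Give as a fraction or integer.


Find equilibrium: 144 - 2P = 3P - 2
144 + 2 = 5P
P* = 146/5 = 146/5
Q* = 3*146/5 - 2 = 428/5
Inverse demand: P = 72 - Q/2, so P_max = 72
Inverse supply: P = 2/3 + Q/3, so P_min = 2/3
CS = (1/2) * 428/5 * (72 - 146/5) = 45796/25
PS = (1/2) * 428/5 * (146/5 - 2/3) = 91592/75
TS = CS + PS = 45796/25 + 91592/75 = 45796/15

45796/15


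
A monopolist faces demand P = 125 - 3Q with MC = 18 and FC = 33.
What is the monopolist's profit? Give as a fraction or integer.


MR = MC: 125 - 6Q = 18
Q* = 107/6
P* = 125 - 3*107/6 = 143/2
Profit = (P* - MC)*Q* - FC
= (143/2 - 18)*107/6 - 33
= 107/2*107/6 - 33
= 11449/12 - 33 = 11053/12

11053/12


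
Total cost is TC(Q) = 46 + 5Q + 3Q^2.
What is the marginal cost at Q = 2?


MC = dTC/dQ = 5 + 2*3*Q
At Q = 2:
MC = 5 + 6*2
MC = 5 + 12 = 17

17


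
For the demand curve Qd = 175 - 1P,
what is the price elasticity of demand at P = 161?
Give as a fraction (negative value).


dQ/dP = -1
At P = 161: Q = 175 - 1*161 = 14
E = (dQ/dP)(P/Q) = (-1)(161/14) = -23/2

-23/2


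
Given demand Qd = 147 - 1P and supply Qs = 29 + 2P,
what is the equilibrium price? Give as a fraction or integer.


At equilibrium, Qd = Qs.
147 - 1P = 29 + 2P
147 - 29 = 1P + 2P
118 = 3P
P* = 118/3 = 118/3

118/3


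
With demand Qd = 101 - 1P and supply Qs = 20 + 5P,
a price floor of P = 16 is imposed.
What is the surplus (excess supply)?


At P = 16:
Qd = 101 - 1*16 = 85
Qs = 20 + 5*16 = 100
Surplus = Qs - Qd = 100 - 85 = 15

15


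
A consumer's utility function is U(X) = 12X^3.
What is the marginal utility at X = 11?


MU = dU/dX = 12*3*X^(3-1)
MU = 36*X^2
At X = 11:
MU = 36 * 11^2
MU = 36 * 121 = 4356

4356


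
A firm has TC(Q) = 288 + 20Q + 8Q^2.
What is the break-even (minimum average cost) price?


AC(Q) = 288/Q + 20 + 8Q
To minimize: dAC/dQ = -288/Q^2 + 8 = 0
Q^2 = 288/8 = 36
Q* = 6
Min AC = 288/6 + 20 + 8*6
Min AC = 48 + 20 + 48 = 116

116


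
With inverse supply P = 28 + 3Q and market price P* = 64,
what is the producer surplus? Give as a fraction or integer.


Minimum supply price (at Q=0): P_min = 28
Quantity supplied at P* = 64:
Q* = (64 - 28)/3 = 12
PS = (1/2) * Q* * (P* - P_min)
PS = (1/2) * 12 * (64 - 28)
PS = (1/2) * 12 * 36 = 216

216


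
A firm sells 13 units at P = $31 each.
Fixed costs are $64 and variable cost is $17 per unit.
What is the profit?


Total Revenue = P * Q = 31 * 13 = $403
Total Cost = FC + VC*Q = 64 + 17*13 = $285
Profit = TR - TC = 403 - 285 = $118

$118


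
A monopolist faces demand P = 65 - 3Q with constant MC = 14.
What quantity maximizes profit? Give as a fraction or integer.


TR = P*Q = (65 - 3Q)Q = 65Q - 3Q^2
MR = dTR/dQ = 65 - 6Q
Set MR = MC:
65 - 6Q = 14
51 = 6Q
Q* = 51/6 = 17/2

17/2


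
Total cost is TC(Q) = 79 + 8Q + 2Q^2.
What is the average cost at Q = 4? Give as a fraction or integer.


TC(4) = 79 + 8*4 + 2*4^2
TC(4) = 79 + 32 + 32 = 143
AC = TC/Q = 143/4 = 143/4

143/4


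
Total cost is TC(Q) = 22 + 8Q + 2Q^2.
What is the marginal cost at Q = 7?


MC = dTC/dQ = 8 + 2*2*Q
At Q = 7:
MC = 8 + 4*7
MC = 8 + 28 = 36

36


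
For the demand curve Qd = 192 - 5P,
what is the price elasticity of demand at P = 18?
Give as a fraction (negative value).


dQ/dP = -5
At P = 18: Q = 192 - 5*18 = 102
E = (dQ/dP)(P/Q) = (-5)(18/102) = -15/17

-15/17


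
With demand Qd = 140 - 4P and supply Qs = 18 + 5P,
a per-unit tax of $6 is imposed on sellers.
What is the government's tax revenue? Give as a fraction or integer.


With tax on sellers, new supply: Qs' = 18 + 5(P - 6)
= 5P - 12
New equilibrium quantity:
Q_new = 652/9
Tax revenue = tax * Q_new = 6 * 652/9 = 1304/3

1304/3


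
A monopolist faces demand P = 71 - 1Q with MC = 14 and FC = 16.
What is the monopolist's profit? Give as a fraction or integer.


MR = MC: 71 - 2Q = 14
Q* = 57/2
P* = 71 - 1*57/2 = 85/2
Profit = (P* - MC)*Q* - FC
= (85/2 - 14)*57/2 - 16
= 57/2*57/2 - 16
= 3249/4 - 16 = 3185/4

3185/4


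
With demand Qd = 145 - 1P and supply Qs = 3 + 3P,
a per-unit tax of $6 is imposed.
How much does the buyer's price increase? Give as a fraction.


With a per-unit tax, the buyer's price increase depends on relative slopes.
Supply slope: d = 3, Demand slope: b = 1
Buyer's price increase = d * tax / (b + d)
= 3 * 6 / (1 + 3)
= 18 / 4 = 9/2

9/2


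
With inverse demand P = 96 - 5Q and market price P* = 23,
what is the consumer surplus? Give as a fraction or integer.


Maximum willingness to pay (at Q=0): P_max = 96
Quantity demanded at P* = 23:
Q* = (96 - 23)/5 = 73/5
CS = (1/2) * Q* * (P_max - P*)
CS = (1/2) * 73/5 * (96 - 23)
CS = (1/2) * 73/5 * 73 = 5329/10

5329/10


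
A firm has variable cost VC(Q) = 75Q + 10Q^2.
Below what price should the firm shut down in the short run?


AVC(Q) = VC(Q)/Q = 75 + 10Q
AVC is increasing in Q, so minimum AVC is at Q -> 0+.
Min AVC = 75
The firm should shut down if P < 75.

75


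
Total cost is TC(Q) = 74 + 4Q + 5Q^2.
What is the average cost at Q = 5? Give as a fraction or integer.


TC(5) = 74 + 4*5 + 5*5^2
TC(5) = 74 + 20 + 125 = 219
AC = TC/Q = 219/5 = 219/5

219/5


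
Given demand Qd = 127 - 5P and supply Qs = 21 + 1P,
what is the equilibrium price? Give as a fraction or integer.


At equilibrium, Qd = Qs.
127 - 5P = 21 + 1P
127 - 21 = 5P + 1P
106 = 6P
P* = 106/6 = 53/3

53/3


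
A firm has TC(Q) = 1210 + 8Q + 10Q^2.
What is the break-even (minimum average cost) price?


AC(Q) = 1210/Q + 8 + 10Q
To minimize: dAC/dQ = -1210/Q^2 + 10 = 0
Q^2 = 1210/10 = 121
Q* = 11
Min AC = 1210/11 + 8 + 10*11
Min AC = 110 + 8 + 110 = 228

228


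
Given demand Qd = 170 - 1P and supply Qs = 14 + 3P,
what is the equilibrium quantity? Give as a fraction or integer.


First find equilibrium price:
170 - 1P = 14 + 3P
P* = 156/4 = 39
Then substitute into demand:
Q* = 170 - 1 * 39 = 131

131


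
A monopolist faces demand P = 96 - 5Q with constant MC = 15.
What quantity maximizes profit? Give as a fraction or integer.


TR = P*Q = (96 - 5Q)Q = 96Q - 5Q^2
MR = dTR/dQ = 96 - 10Q
Set MR = MC:
96 - 10Q = 15
81 = 10Q
Q* = 81/10 = 81/10

81/10


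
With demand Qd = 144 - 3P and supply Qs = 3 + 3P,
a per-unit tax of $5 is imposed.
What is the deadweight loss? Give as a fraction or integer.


Pre-tax equilibrium quantity: Q* = 147/2
Post-tax equilibrium quantity: Q_tax = 66
Reduction in quantity: Q* - Q_tax = 15/2
DWL = (1/2) * tax * (Q* - Q_tax)
DWL = (1/2) * 5 * 15/2 = 75/4

75/4


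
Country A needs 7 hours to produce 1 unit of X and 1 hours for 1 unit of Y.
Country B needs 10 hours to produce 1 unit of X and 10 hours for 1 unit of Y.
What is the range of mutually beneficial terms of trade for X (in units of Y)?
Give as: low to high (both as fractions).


Opportunity cost of X for Country A = hours_X / hours_Y = 7/1 = 7 units of Y
Opportunity cost of X for Country B = hours_X / hours_Y = 10/10 = 1 units of Y
Terms of trade must be between the two opportunity costs.
Range: 1 to 7

1 to 7


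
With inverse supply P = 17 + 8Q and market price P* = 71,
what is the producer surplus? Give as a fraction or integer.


Minimum supply price (at Q=0): P_min = 17
Quantity supplied at P* = 71:
Q* = (71 - 17)/8 = 27/4
PS = (1/2) * Q* * (P* - P_min)
PS = (1/2) * 27/4 * (71 - 17)
PS = (1/2) * 27/4 * 54 = 729/4

729/4


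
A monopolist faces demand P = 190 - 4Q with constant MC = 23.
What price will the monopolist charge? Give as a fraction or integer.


MR = 190 - 8Q
Set MR = MC: 190 - 8Q = 23
Q* = 167/8
Substitute into demand:
P* = 190 - 4*167/8 = 213/2

213/2


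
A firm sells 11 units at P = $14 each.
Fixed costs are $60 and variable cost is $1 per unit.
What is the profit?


Total Revenue = P * Q = 14 * 11 = $154
Total Cost = FC + VC*Q = 60 + 1*11 = $71
Profit = TR - TC = 154 - 71 = $83

$83


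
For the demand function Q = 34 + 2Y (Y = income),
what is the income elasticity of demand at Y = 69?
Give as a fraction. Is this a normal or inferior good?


dQ/dY = 2
At Y = 69: Q = 34 + 2*69 = 172
Ey = (dQ/dY)(Y/Q) = 2 * 69 / 172 = 69/86
Since Ey > 0, this is a normal good.

69/86 (normal good)


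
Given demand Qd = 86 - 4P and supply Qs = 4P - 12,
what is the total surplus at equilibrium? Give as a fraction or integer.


Find equilibrium: 86 - 4P = 4P - 12
86 + 12 = 8P
P* = 98/8 = 49/4
Q* = 4*49/4 - 12 = 37
Inverse demand: P = 43/2 - Q/4, so P_max = 43/2
Inverse supply: P = 3 + Q/4, so P_min = 3
CS = (1/2) * 37 * (43/2 - 49/4) = 1369/8
PS = (1/2) * 37 * (49/4 - 3) = 1369/8
TS = CS + PS = 1369/8 + 1369/8 = 1369/4

1369/4


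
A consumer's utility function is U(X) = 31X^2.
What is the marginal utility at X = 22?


MU = dU/dX = 31*2*X^(2-1)
MU = 62*X^1
At X = 22:
MU = 62 * 22^1
MU = 62 * 22 = 1364

1364


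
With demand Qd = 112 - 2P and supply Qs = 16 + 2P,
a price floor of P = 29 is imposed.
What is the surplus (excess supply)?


At P = 29:
Qd = 112 - 2*29 = 54
Qs = 16 + 2*29 = 74
Surplus = Qs - Qd = 74 - 54 = 20

20


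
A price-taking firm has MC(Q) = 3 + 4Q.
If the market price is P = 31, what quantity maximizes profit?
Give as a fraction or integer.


In perfect competition, profit is maximized where P = MC.
31 = 3 + 4Q
28 = 4Q
Q* = 28/4 = 7

7


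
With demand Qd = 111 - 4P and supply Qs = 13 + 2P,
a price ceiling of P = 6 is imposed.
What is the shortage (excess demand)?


At P = 6:
Qd = 111 - 4*6 = 87
Qs = 13 + 2*6 = 25
Shortage = Qd - Qs = 87 - 25 = 62

62


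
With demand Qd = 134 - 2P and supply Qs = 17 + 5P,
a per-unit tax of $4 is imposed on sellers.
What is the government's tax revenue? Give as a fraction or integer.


With tax on sellers, new supply: Qs' = 17 + 5(P - 4)
= 5P - 3
New equilibrium quantity:
Q_new = 664/7
Tax revenue = tax * Q_new = 4 * 664/7 = 2656/7

2656/7


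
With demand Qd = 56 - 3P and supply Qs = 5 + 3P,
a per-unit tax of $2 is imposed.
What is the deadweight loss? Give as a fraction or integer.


Pre-tax equilibrium quantity: Q* = 61/2
Post-tax equilibrium quantity: Q_tax = 55/2
Reduction in quantity: Q* - Q_tax = 3
DWL = (1/2) * tax * (Q* - Q_tax)
DWL = (1/2) * 2 * 3 = 3

3


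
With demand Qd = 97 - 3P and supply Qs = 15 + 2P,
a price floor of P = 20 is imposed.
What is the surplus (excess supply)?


At P = 20:
Qd = 97 - 3*20 = 37
Qs = 15 + 2*20 = 55
Surplus = Qs - Qd = 55 - 37 = 18

18


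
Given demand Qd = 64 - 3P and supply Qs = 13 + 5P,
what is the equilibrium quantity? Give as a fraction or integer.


First find equilibrium price:
64 - 3P = 13 + 5P
P* = 51/8 = 51/8
Then substitute into demand:
Q* = 64 - 3 * 51/8 = 359/8

359/8


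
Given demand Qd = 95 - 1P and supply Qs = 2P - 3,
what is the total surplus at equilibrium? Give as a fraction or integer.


Find equilibrium: 95 - 1P = 2P - 3
95 + 3 = 3P
P* = 98/3 = 98/3
Q* = 2*98/3 - 3 = 187/3
Inverse demand: P = 95 - Q/1, so P_max = 95
Inverse supply: P = 3/2 + Q/2, so P_min = 3/2
CS = (1/2) * 187/3 * (95 - 98/3) = 34969/18
PS = (1/2) * 187/3 * (98/3 - 3/2) = 34969/36
TS = CS + PS = 34969/18 + 34969/36 = 34969/12

34969/12


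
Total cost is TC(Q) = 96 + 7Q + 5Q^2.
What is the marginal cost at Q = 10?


MC = dTC/dQ = 7 + 2*5*Q
At Q = 10:
MC = 7 + 10*10
MC = 7 + 100 = 107

107


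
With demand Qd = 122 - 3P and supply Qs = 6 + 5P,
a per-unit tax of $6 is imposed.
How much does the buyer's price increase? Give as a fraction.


With a per-unit tax, the buyer's price increase depends on relative slopes.
Supply slope: d = 5, Demand slope: b = 3
Buyer's price increase = d * tax / (b + d)
= 5 * 6 / (3 + 5)
= 30 / 8 = 15/4

15/4


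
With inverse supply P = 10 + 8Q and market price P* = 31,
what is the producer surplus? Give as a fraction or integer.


Minimum supply price (at Q=0): P_min = 10
Quantity supplied at P* = 31:
Q* = (31 - 10)/8 = 21/8
PS = (1/2) * Q* * (P* - P_min)
PS = (1/2) * 21/8 * (31 - 10)
PS = (1/2) * 21/8 * 21 = 441/16

441/16


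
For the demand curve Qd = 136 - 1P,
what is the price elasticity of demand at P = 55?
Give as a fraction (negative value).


dQ/dP = -1
At P = 55: Q = 136 - 1*55 = 81
E = (dQ/dP)(P/Q) = (-1)(55/81) = -55/81

-55/81


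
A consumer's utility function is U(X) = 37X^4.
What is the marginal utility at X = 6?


MU = dU/dX = 37*4*X^(4-1)
MU = 148*X^3
At X = 6:
MU = 148 * 6^3
MU = 148 * 216 = 31968

31968


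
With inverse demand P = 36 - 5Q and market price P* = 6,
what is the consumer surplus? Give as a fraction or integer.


Maximum willingness to pay (at Q=0): P_max = 36
Quantity demanded at P* = 6:
Q* = (36 - 6)/5 = 6
CS = (1/2) * Q* * (P_max - P*)
CS = (1/2) * 6 * (36 - 6)
CS = (1/2) * 6 * 30 = 90

90


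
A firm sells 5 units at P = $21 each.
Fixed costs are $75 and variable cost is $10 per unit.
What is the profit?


Total Revenue = P * Q = 21 * 5 = $105
Total Cost = FC + VC*Q = 75 + 10*5 = $125
Profit = TR - TC = 105 - 125 = $-20

$-20


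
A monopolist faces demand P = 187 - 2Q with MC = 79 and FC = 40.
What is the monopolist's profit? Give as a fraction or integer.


MR = MC: 187 - 4Q = 79
Q* = 27
P* = 187 - 2*27 = 133
Profit = (P* - MC)*Q* - FC
= (133 - 79)*27 - 40
= 54*27 - 40
= 1458 - 40 = 1418

1418


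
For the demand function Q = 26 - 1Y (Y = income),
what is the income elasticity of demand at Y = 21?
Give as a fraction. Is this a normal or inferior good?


dQ/dY = -1
At Y = 21: Q = 26 - 1*21 = 5
Ey = (dQ/dY)(Y/Q) = -1 * 21 / 5 = -21/5
Since Ey < 0, this is a inferior good.

-21/5 (inferior good)


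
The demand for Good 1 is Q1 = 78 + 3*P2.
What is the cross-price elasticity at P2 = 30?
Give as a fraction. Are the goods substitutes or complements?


dQ1/dP2 = 3
At P2 = 30: Q1 = 78 + 3*30 = 168
Exy = (dQ1/dP2)(P2/Q1) = 3 * 30 / 168 = 15/28
Since Exy > 0, the goods are substitutes.

15/28 (substitutes)


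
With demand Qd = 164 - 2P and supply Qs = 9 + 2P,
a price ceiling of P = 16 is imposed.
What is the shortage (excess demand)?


At P = 16:
Qd = 164 - 2*16 = 132
Qs = 9 + 2*16 = 41
Shortage = Qd - Qs = 132 - 41 = 91

91


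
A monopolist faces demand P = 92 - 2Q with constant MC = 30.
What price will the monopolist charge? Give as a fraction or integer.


MR = 92 - 4Q
Set MR = MC: 92 - 4Q = 30
Q* = 31/2
Substitute into demand:
P* = 92 - 2*31/2 = 61

61


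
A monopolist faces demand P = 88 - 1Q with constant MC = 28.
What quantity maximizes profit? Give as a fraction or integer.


TR = P*Q = (88 - 1Q)Q = 88Q - 1Q^2
MR = dTR/dQ = 88 - 2Q
Set MR = MC:
88 - 2Q = 28
60 = 2Q
Q* = 60/2 = 30

30


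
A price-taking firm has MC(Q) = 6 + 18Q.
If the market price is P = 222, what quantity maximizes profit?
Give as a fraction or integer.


In perfect competition, profit is maximized where P = MC.
222 = 6 + 18Q
216 = 18Q
Q* = 216/18 = 12

12


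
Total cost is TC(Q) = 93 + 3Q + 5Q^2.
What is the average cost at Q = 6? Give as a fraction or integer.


TC(6) = 93 + 3*6 + 5*6^2
TC(6) = 93 + 18 + 180 = 291
AC = TC/Q = 291/6 = 97/2

97/2


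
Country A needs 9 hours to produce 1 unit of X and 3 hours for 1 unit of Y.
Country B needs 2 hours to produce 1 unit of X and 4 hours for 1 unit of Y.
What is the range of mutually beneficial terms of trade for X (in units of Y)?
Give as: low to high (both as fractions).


Opportunity cost of X for Country A = hours_X / hours_Y = 9/3 = 3 units of Y
Opportunity cost of X for Country B = hours_X / hours_Y = 2/4 = 1/2 units of Y
Terms of trade must be between the two opportunity costs.
Range: 1/2 to 3

1/2 to 3


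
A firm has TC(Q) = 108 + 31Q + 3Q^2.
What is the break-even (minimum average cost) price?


AC(Q) = 108/Q + 31 + 3Q
To minimize: dAC/dQ = -108/Q^2 + 3 = 0
Q^2 = 108/3 = 36
Q* = 6
Min AC = 108/6 + 31 + 3*6
Min AC = 18 + 31 + 18 = 67

67


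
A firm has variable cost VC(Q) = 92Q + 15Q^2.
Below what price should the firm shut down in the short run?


AVC(Q) = VC(Q)/Q = 92 + 15Q
AVC is increasing in Q, so minimum AVC is at Q -> 0+.
Min AVC = 92
The firm should shut down if P < 92.

92


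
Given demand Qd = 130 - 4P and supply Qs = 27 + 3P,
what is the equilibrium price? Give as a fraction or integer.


At equilibrium, Qd = Qs.
130 - 4P = 27 + 3P
130 - 27 = 4P + 3P
103 = 7P
P* = 103/7 = 103/7

103/7


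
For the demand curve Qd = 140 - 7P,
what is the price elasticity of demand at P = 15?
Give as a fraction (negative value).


dQ/dP = -7
At P = 15: Q = 140 - 7*15 = 35
E = (dQ/dP)(P/Q) = (-7)(15/35) = -3

-3


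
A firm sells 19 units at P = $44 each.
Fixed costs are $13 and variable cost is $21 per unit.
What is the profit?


Total Revenue = P * Q = 44 * 19 = $836
Total Cost = FC + VC*Q = 13 + 21*19 = $412
Profit = TR - TC = 836 - 412 = $424

$424


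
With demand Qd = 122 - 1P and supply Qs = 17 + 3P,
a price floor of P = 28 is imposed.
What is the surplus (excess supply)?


At P = 28:
Qd = 122 - 1*28 = 94
Qs = 17 + 3*28 = 101
Surplus = Qs - Qd = 101 - 94 = 7

7


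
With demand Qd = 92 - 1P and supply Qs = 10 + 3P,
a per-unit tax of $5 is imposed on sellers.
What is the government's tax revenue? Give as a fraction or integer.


With tax on sellers, new supply: Qs' = 10 + 3(P - 5)
= 3P - 5
New equilibrium quantity:
Q_new = 271/4
Tax revenue = tax * Q_new = 5 * 271/4 = 1355/4

1355/4


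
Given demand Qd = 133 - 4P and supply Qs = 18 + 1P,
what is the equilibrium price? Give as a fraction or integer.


At equilibrium, Qd = Qs.
133 - 4P = 18 + 1P
133 - 18 = 4P + 1P
115 = 5P
P* = 115/5 = 23

23


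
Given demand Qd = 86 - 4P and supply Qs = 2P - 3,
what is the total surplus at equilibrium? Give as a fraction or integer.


Find equilibrium: 86 - 4P = 2P - 3
86 + 3 = 6P
P* = 89/6 = 89/6
Q* = 2*89/6 - 3 = 80/3
Inverse demand: P = 43/2 - Q/4, so P_max = 43/2
Inverse supply: P = 3/2 + Q/2, so P_min = 3/2
CS = (1/2) * 80/3 * (43/2 - 89/6) = 800/9
PS = (1/2) * 80/3 * (89/6 - 3/2) = 1600/9
TS = CS + PS = 800/9 + 1600/9 = 800/3

800/3


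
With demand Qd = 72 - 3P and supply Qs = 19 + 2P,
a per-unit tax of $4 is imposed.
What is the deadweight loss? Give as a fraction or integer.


Pre-tax equilibrium quantity: Q* = 201/5
Post-tax equilibrium quantity: Q_tax = 177/5
Reduction in quantity: Q* - Q_tax = 24/5
DWL = (1/2) * tax * (Q* - Q_tax)
DWL = (1/2) * 4 * 24/5 = 48/5

48/5


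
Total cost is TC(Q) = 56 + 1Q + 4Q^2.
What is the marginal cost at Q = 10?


MC = dTC/dQ = 1 + 2*4*Q
At Q = 10:
MC = 1 + 8*10
MC = 1 + 80 = 81

81


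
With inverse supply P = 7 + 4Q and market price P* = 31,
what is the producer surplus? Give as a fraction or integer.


Minimum supply price (at Q=0): P_min = 7
Quantity supplied at P* = 31:
Q* = (31 - 7)/4 = 6
PS = (1/2) * Q* * (P* - P_min)
PS = (1/2) * 6 * (31 - 7)
PS = (1/2) * 6 * 24 = 72

72


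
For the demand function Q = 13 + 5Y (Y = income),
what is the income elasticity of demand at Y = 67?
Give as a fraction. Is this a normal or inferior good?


dQ/dY = 5
At Y = 67: Q = 13 + 5*67 = 348
Ey = (dQ/dY)(Y/Q) = 5 * 67 / 348 = 335/348
Since Ey > 0, this is a normal good.

335/348 (normal good)


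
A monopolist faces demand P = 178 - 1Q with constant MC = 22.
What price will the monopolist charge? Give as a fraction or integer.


MR = 178 - 2Q
Set MR = MC: 178 - 2Q = 22
Q* = 78
Substitute into demand:
P* = 178 - 1*78 = 100

100


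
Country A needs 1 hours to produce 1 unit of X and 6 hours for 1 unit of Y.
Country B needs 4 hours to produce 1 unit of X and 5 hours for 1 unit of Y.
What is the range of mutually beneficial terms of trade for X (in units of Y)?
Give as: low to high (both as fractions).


Opportunity cost of X for Country A = hours_X / hours_Y = 1/6 = 1/6 units of Y
Opportunity cost of X for Country B = hours_X / hours_Y = 4/5 = 4/5 units of Y
Terms of trade must be between the two opportunity costs.
Range: 1/6 to 4/5

1/6 to 4/5


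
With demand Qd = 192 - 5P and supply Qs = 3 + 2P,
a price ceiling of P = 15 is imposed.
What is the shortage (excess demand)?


At P = 15:
Qd = 192 - 5*15 = 117
Qs = 3 + 2*15 = 33
Shortage = Qd - Qs = 117 - 33 = 84

84


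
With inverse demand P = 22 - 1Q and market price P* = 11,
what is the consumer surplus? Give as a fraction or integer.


Maximum willingness to pay (at Q=0): P_max = 22
Quantity demanded at P* = 11:
Q* = (22 - 11)/1 = 11
CS = (1/2) * Q* * (P_max - P*)
CS = (1/2) * 11 * (22 - 11)
CS = (1/2) * 11 * 11 = 121/2

121/2


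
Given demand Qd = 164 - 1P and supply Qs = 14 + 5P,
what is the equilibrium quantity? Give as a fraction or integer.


First find equilibrium price:
164 - 1P = 14 + 5P
P* = 150/6 = 25
Then substitute into demand:
Q* = 164 - 1 * 25 = 139

139


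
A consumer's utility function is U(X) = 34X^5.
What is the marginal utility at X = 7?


MU = dU/dX = 34*5*X^(5-1)
MU = 170*X^4
At X = 7:
MU = 170 * 7^4
MU = 170 * 2401 = 408170

408170


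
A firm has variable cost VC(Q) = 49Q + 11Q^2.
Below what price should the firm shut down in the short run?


AVC(Q) = VC(Q)/Q = 49 + 11Q
AVC is increasing in Q, so minimum AVC is at Q -> 0+.
Min AVC = 49
The firm should shut down if P < 49.

49


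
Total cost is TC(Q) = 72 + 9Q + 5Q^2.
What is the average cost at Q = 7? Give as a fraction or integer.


TC(7) = 72 + 9*7 + 5*7^2
TC(7) = 72 + 63 + 245 = 380
AC = TC/Q = 380/7 = 380/7

380/7


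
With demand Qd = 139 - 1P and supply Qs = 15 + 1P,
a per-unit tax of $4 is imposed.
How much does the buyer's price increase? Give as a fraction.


With a per-unit tax, the buyer's price increase depends on relative slopes.
Supply slope: d = 1, Demand slope: b = 1
Buyer's price increase = d * tax / (b + d)
= 1 * 4 / (1 + 1)
= 4 / 2 = 2

2


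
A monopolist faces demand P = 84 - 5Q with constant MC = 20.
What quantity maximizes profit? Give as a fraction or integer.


TR = P*Q = (84 - 5Q)Q = 84Q - 5Q^2
MR = dTR/dQ = 84 - 10Q
Set MR = MC:
84 - 10Q = 20
64 = 10Q
Q* = 64/10 = 32/5

32/5


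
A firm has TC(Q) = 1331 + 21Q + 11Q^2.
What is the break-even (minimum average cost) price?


AC(Q) = 1331/Q + 21 + 11Q
To minimize: dAC/dQ = -1331/Q^2 + 11 = 0
Q^2 = 1331/11 = 121
Q* = 11
Min AC = 1331/11 + 21 + 11*11
Min AC = 121 + 21 + 121 = 263

263


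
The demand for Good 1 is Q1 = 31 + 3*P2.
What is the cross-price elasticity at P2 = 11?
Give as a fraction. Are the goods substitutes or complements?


dQ1/dP2 = 3
At P2 = 11: Q1 = 31 + 3*11 = 64
Exy = (dQ1/dP2)(P2/Q1) = 3 * 11 / 64 = 33/64
Since Exy > 0, the goods are substitutes.

33/64 (substitutes)


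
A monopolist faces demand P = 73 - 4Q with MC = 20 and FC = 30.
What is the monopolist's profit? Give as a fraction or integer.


MR = MC: 73 - 8Q = 20
Q* = 53/8
P* = 73 - 4*53/8 = 93/2
Profit = (P* - MC)*Q* - FC
= (93/2 - 20)*53/8 - 30
= 53/2*53/8 - 30
= 2809/16 - 30 = 2329/16

2329/16


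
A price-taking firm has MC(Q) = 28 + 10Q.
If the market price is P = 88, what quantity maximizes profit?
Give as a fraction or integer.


In perfect competition, profit is maximized where P = MC.
88 = 28 + 10Q
60 = 10Q
Q* = 60/10 = 6

6


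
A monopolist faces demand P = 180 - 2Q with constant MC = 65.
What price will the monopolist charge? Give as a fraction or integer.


MR = 180 - 4Q
Set MR = MC: 180 - 4Q = 65
Q* = 115/4
Substitute into demand:
P* = 180 - 2*115/4 = 245/2

245/2


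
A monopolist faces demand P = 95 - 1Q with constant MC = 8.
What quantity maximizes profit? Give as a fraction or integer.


TR = P*Q = (95 - 1Q)Q = 95Q - 1Q^2
MR = dTR/dQ = 95 - 2Q
Set MR = MC:
95 - 2Q = 8
87 = 2Q
Q* = 87/2 = 87/2

87/2


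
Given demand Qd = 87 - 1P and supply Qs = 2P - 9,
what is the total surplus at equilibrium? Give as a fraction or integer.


Find equilibrium: 87 - 1P = 2P - 9
87 + 9 = 3P
P* = 96/3 = 32
Q* = 2*32 - 9 = 55
Inverse demand: P = 87 - Q/1, so P_max = 87
Inverse supply: P = 9/2 + Q/2, so P_min = 9/2
CS = (1/2) * 55 * (87 - 32) = 3025/2
PS = (1/2) * 55 * (32 - 9/2) = 3025/4
TS = CS + PS = 3025/2 + 3025/4 = 9075/4

9075/4


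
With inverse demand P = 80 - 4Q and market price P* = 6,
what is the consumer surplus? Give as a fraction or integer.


Maximum willingness to pay (at Q=0): P_max = 80
Quantity demanded at P* = 6:
Q* = (80 - 6)/4 = 37/2
CS = (1/2) * Q* * (P_max - P*)
CS = (1/2) * 37/2 * (80 - 6)
CS = (1/2) * 37/2 * 74 = 1369/2

1369/2


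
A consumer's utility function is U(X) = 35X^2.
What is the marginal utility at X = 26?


MU = dU/dX = 35*2*X^(2-1)
MU = 70*X^1
At X = 26:
MU = 70 * 26^1
MU = 70 * 26 = 1820

1820


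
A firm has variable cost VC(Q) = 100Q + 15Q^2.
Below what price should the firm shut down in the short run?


AVC(Q) = VC(Q)/Q = 100 + 15Q
AVC is increasing in Q, so minimum AVC is at Q -> 0+.
Min AVC = 100
The firm should shut down if P < 100.

100


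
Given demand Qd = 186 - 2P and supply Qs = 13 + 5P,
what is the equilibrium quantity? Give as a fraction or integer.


First find equilibrium price:
186 - 2P = 13 + 5P
P* = 173/7 = 173/7
Then substitute into demand:
Q* = 186 - 2 * 173/7 = 956/7

956/7


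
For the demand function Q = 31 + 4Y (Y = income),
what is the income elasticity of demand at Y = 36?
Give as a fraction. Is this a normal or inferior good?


dQ/dY = 4
At Y = 36: Q = 31 + 4*36 = 175
Ey = (dQ/dY)(Y/Q) = 4 * 36 / 175 = 144/175
Since Ey > 0, this is a normal good.

144/175 (normal good)


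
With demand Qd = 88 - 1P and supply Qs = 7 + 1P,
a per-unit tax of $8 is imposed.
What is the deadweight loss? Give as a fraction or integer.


Pre-tax equilibrium quantity: Q* = 95/2
Post-tax equilibrium quantity: Q_tax = 87/2
Reduction in quantity: Q* - Q_tax = 4
DWL = (1/2) * tax * (Q* - Q_tax)
DWL = (1/2) * 8 * 4 = 16

16


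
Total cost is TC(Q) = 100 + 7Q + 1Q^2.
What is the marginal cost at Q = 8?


MC = dTC/dQ = 7 + 2*1*Q
At Q = 8:
MC = 7 + 2*8
MC = 7 + 16 = 23

23


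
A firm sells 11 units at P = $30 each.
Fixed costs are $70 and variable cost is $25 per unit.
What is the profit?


Total Revenue = P * Q = 30 * 11 = $330
Total Cost = FC + VC*Q = 70 + 25*11 = $345
Profit = TR - TC = 330 - 345 = $-15

$-15


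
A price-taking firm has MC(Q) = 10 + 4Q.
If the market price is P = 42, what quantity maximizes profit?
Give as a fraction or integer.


In perfect competition, profit is maximized where P = MC.
42 = 10 + 4Q
32 = 4Q
Q* = 32/4 = 8

8


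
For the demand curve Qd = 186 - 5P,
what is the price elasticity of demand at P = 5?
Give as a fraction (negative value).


dQ/dP = -5
At P = 5: Q = 186 - 5*5 = 161
E = (dQ/dP)(P/Q) = (-5)(5/161) = -25/161

-25/161


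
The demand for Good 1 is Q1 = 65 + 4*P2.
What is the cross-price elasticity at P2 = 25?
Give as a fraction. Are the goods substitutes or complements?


dQ1/dP2 = 4
At P2 = 25: Q1 = 65 + 4*25 = 165
Exy = (dQ1/dP2)(P2/Q1) = 4 * 25 / 165 = 20/33
Since Exy > 0, the goods are substitutes.

20/33 (substitutes)


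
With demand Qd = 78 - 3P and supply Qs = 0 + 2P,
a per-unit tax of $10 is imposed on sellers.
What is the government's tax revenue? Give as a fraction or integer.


With tax on sellers, new supply: Qs' = 0 + 2(P - 10)
= 2P - 20
New equilibrium quantity:
Q_new = 96/5
Tax revenue = tax * Q_new = 10 * 96/5 = 192

192


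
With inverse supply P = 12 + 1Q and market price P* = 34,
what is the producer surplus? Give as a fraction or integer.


Minimum supply price (at Q=0): P_min = 12
Quantity supplied at P* = 34:
Q* = (34 - 12)/1 = 22
PS = (1/2) * Q* * (P* - P_min)
PS = (1/2) * 22 * (34 - 12)
PS = (1/2) * 22 * 22 = 242

242


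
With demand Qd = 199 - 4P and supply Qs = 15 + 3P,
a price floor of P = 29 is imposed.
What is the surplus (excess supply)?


At P = 29:
Qd = 199 - 4*29 = 83
Qs = 15 + 3*29 = 102
Surplus = Qs - Qd = 102 - 83 = 19

19


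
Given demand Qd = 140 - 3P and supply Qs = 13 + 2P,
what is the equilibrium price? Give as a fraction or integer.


At equilibrium, Qd = Qs.
140 - 3P = 13 + 2P
140 - 13 = 3P + 2P
127 = 5P
P* = 127/5 = 127/5

127/5


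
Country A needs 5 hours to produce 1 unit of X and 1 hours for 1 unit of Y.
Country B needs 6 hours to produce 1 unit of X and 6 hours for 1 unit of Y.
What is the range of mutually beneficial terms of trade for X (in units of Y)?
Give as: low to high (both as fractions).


Opportunity cost of X for Country A = hours_X / hours_Y = 5/1 = 5 units of Y
Opportunity cost of X for Country B = hours_X / hours_Y = 6/6 = 1 units of Y
Terms of trade must be between the two opportunity costs.
Range: 1 to 5

1 to 5
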